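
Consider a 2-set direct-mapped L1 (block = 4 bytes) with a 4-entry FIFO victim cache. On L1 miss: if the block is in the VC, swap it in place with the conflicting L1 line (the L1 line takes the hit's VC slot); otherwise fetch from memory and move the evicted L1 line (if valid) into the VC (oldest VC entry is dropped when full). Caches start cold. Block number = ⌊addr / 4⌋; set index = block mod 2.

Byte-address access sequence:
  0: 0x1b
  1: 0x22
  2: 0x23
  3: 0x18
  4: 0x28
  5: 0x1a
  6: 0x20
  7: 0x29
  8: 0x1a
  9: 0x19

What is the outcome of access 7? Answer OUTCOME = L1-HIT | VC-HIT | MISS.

OUTCOME = VC-HIT

  [0] addr=0x1b blk=6 s=0: MISS | VC []
  [1] addr=0x22 blk=8 s=0: MISS | VC [6]
  [2] addr=0x23 blk=8 s=0: L1-HIT | VC [6]
  [3] addr=0x18 blk=6 s=0: VC-HIT | VC [8]
  [4] addr=0x28 blk=10 s=0: MISS | VC [8, 6]
  [5] addr=0x1a blk=6 s=0: VC-HIT | VC [8, 10]
  [6] addr=0x20 blk=8 s=0: VC-HIT | VC [6, 10]
  [7] addr=0x29 blk=10 s=0: VC-HIT | VC [6, 8]
  [8] addr=0x1a blk=6 s=0: VC-HIT | VC [10, 8]
  [9] addr=0x19 blk=6 s=0: L1-HIT | VC [10, 8]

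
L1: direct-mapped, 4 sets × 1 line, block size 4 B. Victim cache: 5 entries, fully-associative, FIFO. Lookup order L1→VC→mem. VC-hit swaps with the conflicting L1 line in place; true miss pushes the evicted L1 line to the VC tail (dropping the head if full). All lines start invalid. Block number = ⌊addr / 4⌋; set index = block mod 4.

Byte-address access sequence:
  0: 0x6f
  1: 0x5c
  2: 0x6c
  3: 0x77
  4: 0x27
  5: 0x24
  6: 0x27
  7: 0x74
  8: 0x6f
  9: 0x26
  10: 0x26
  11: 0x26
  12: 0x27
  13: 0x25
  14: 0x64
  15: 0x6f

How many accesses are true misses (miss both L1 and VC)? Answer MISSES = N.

0: 0x6f (blk 27, set 3) → MISS  vc=[]
1: 0x5c (blk 23, set 3) → MISS  vc=[27]
2: 0x6c (blk 27, set 3) → VC-HIT  vc=[23]
3: 0x77 (blk 29, set 1) → MISS  vc=[23]
4: 0x27 (blk 9, set 1) → MISS  vc=[23, 29]
5: 0x24 (blk 9, set 1) → L1-HIT  vc=[23, 29]
6: 0x27 (blk 9, set 1) → L1-HIT  vc=[23, 29]
7: 0x74 (blk 29, set 1) → VC-HIT  vc=[23, 9]
8: 0x6f (blk 27, set 3) → L1-HIT  vc=[23, 9]
9: 0x26 (blk 9, set 1) → VC-HIT  vc=[23, 29]
10: 0x26 (blk 9, set 1) → L1-HIT  vc=[23, 29]
11: 0x26 (blk 9, set 1) → L1-HIT  vc=[23, 29]
12: 0x27 (blk 9, set 1) → L1-HIT  vc=[23, 29]
13: 0x25 (blk 9, set 1) → L1-HIT  vc=[23, 29]
14: 0x64 (blk 25, set 1) → MISS  vc=[23, 29, 9]
15: 0x6f (blk 27, set 3) → L1-HIT  vc=[23, 29, 9]

MISSES = 5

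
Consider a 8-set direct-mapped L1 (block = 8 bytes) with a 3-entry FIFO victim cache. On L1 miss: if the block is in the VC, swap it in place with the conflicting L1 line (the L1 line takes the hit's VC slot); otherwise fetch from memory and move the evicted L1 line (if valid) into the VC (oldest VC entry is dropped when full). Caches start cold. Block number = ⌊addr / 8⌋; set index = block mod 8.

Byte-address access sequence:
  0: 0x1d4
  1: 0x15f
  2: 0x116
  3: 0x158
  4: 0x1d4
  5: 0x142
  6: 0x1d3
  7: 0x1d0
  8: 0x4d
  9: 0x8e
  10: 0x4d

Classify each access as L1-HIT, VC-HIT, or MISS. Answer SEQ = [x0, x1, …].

#0 0x1d4→b58/s2 MISS; vc=[]
#1 0x15f→b43/s3 MISS; vc=[]
#2 0x116→b34/s2 MISS; vc=[58]
#3 0x158→b43/s3 L1-HIT; vc=[58]
#4 0x1d4→b58/s2 VC-HIT; vc=[34]
#5 0x142→b40/s0 MISS; vc=[34]
#6 0x1d3→b58/s2 L1-HIT; vc=[34]
#7 0x1d0→b58/s2 L1-HIT; vc=[34]
#8 0x4d→b9/s1 MISS; vc=[34]
#9 0x8e→b17/s1 MISS; vc=[34,9]
#10 0x4d→b9/s1 VC-HIT; vc=[34,17]

SEQ = [MISS, MISS, MISS, L1-HIT, VC-HIT, MISS, L1-HIT, L1-HIT, MISS, MISS, VC-HIT]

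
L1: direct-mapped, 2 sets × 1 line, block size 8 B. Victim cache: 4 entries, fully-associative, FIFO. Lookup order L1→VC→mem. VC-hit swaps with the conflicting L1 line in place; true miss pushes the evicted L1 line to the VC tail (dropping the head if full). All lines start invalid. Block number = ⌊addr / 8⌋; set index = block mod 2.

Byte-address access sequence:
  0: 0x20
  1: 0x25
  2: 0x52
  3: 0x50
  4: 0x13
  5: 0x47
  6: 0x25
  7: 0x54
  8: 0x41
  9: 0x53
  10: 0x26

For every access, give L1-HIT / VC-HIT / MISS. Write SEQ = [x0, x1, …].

SEQ = [MISS, L1-HIT, MISS, L1-HIT, MISS, MISS, VC-HIT, VC-HIT, VC-HIT, VC-HIT, VC-HIT]

#0 0x20→b4/s0 MISS; vc=[]
#1 0x25→b4/s0 L1-HIT; vc=[]
#2 0x52→b10/s0 MISS; vc=[4]
#3 0x50→b10/s0 L1-HIT; vc=[4]
#4 0x13→b2/s0 MISS; vc=[4,10]
#5 0x47→b8/s0 MISS; vc=[4,10,2]
#6 0x25→b4/s0 VC-HIT; vc=[8,10,2]
#7 0x54→b10/s0 VC-HIT; vc=[8,4,2]
#8 0x41→b8/s0 VC-HIT; vc=[10,4,2]
#9 0x53→b10/s0 VC-HIT; vc=[8,4,2]
#10 0x26→b4/s0 VC-HIT; vc=[8,10,2]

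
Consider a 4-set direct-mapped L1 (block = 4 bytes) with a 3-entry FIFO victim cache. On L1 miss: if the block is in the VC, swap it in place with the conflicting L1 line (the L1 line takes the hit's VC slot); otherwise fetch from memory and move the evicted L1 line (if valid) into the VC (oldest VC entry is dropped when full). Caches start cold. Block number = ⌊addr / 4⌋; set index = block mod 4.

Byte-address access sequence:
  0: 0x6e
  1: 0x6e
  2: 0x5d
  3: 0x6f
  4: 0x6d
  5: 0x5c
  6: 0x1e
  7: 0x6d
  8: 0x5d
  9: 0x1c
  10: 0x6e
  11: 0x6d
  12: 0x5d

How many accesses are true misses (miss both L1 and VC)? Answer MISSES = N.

MISSES = 3

#0 0x6e→b27/s3 MISS; vc=[]
#1 0x6e→b27/s3 L1-HIT; vc=[]
#2 0x5d→b23/s3 MISS; vc=[27]
#3 0x6f→b27/s3 VC-HIT; vc=[23]
#4 0x6d→b27/s3 L1-HIT; vc=[23]
#5 0x5c→b23/s3 VC-HIT; vc=[27]
#6 0x1e→b7/s3 MISS; vc=[27,23]
#7 0x6d→b27/s3 VC-HIT; vc=[7,23]
#8 0x5d→b23/s3 VC-HIT; vc=[7,27]
#9 0x1c→b7/s3 VC-HIT; vc=[23,27]
#10 0x6e→b27/s3 VC-HIT; vc=[23,7]
#11 0x6d→b27/s3 L1-HIT; vc=[23,7]
#12 0x5d→b23/s3 VC-HIT; vc=[27,7]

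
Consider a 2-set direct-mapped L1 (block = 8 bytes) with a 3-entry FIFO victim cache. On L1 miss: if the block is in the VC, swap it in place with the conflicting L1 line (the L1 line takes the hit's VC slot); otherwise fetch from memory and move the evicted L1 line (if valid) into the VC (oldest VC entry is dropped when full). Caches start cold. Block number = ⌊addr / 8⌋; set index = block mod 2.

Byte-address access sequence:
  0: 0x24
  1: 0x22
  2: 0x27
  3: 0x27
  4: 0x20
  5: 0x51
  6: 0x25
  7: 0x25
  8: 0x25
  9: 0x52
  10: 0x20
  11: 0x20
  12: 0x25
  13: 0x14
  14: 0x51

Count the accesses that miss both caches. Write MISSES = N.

MISSES = 3

0: 0x24 (blk 4, set 0) → MISS  vc=[]
1: 0x22 (blk 4, set 0) → L1-HIT  vc=[]
2: 0x27 (blk 4, set 0) → L1-HIT  vc=[]
3: 0x27 (blk 4, set 0) → L1-HIT  vc=[]
4: 0x20 (blk 4, set 0) → L1-HIT  vc=[]
5: 0x51 (blk 10, set 0) → MISS  vc=[4]
6: 0x25 (blk 4, set 0) → VC-HIT  vc=[10]
7: 0x25 (blk 4, set 0) → L1-HIT  vc=[10]
8: 0x25 (blk 4, set 0) → L1-HIT  vc=[10]
9: 0x52 (blk 10, set 0) → VC-HIT  vc=[4]
10: 0x20 (blk 4, set 0) → VC-HIT  vc=[10]
11: 0x20 (blk 4, set 0) → L1-HIT  vc=[10]
12: 0x25 (blk 4, set 0) → L1-HIT  vc=[10]
13: 0x14 (blk 2, set 0) → MISS  vc=[10, 4]
14: 0x51 (blk 10, set 0) → VC-HIT  vc=[2, 4]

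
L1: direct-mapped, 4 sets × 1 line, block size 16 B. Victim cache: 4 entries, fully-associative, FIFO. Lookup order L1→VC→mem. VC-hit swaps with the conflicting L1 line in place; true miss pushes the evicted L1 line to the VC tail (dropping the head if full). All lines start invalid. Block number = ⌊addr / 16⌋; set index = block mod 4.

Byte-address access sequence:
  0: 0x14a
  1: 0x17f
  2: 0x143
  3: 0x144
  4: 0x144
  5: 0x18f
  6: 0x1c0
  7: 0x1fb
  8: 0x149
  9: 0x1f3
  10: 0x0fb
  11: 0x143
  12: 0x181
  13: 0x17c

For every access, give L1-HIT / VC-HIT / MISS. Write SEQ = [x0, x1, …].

  [0] addr=0x14a blk=20 s=0: MISS | VC []
  [1] addr=0x17f blk=23 s=3: MISS | VC []
  [2] addr=0x143 blk=20 s=0: L1-HIT | VC []
  [3] addr=0x144 blk=20 s=0: L1-HIT | VC []
  [4] addr=0x144 blk=20 s=0: L1-HIT | VC []
  [5] addr=0x18f blk=24 s=0: MISS | VC [20]
  [6] addr=0x1c0 blk=28 s=0: MISS | VC [20, 24]
  [7] addr=0x1fb blk=31 s=3: MISS | VC [20, 24, 23]
  [8] addr=0x149 blk=20 s=0: VC-HIT | VC [28, 24, 23]
  [9] addr=0x1f3 blk=31 s=3: L1-HIT | VC [28, 24, 23]
  [10] addr=0xfb blk=15 s=3: MISS | VC [28, 24, 23, 31]
  [11] addr=0x143 blk=20 s=0: L1-HIT | VC [28, 24, 23, 31]
  [12] addr=0x181 blk=24 s=0: VC-HIT | VC [28, 20, 23, 31]
  [13] addr=0x17c blk=23 s=3: VC-HIT | VC [28, 20, 15, 31]

SEQ = [MISS, MISS, L1-HIT, L1-HIT, L1-HIT, MISS, MISS, MISS, VC-HIT, L1-HIT, MISS, L1-HIT, VC-HIT, VC-HIT]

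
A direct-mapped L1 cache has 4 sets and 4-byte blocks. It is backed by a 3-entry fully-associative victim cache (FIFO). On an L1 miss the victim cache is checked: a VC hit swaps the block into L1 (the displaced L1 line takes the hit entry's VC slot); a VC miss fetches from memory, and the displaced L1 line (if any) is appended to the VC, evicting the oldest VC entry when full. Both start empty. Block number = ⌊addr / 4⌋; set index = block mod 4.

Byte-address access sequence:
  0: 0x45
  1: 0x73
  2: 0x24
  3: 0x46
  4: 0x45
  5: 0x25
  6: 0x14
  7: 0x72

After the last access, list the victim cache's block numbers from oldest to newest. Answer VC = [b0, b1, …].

VC = [17, 9]

0: 0x45 (blk 17, set 1) → MISS  vc=[]
1: 0x73 (blk 28, set 0) → MISS  vc=[]
2: 0x24 (blk 9, set 1) → MISS  vc=[17]
3: 0x46 (blk 17, set 1) → VC-HIT  vc=[9]
4: 0x45 (blk 17, set 1) → L1-HIT  vc=[9]
5: 0x25 (blk 9, set 1) → VC-HIT  vc=[17]
6: 0x14 (blk 5, set 1) → MISS  vc=[17, 9]
7: 0x72 (blk 28, set 0) → L1-HIT  vc=[17, 9]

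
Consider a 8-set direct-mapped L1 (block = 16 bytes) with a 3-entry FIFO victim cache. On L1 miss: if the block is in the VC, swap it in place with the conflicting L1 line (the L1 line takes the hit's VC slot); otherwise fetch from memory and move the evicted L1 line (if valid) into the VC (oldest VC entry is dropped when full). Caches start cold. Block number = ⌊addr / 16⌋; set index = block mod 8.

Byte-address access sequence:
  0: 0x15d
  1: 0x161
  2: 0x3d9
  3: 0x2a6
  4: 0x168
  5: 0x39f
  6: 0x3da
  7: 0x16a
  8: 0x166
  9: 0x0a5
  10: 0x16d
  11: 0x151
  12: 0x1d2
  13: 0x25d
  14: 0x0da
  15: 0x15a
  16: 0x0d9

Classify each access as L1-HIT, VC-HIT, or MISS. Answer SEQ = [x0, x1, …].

SEQ = [MISS, MISS, MISS, MISS, L1-HIT, MISS, L1-HIT, L1-HIT, L1-HIT, MISS, L1-HIT, VC-HIT, MISS, MISS, MISS, VC-HIT, VC-HIT]

#0 0x15d→b21/s5 MISS; vc=[]
#1 0x161→b22/s6 MISS; vc=[]
#2 0x3d9→b61/s5 MISS; vc=[21]
#3 0x2a6→b42/s2 MISS; vc=[21]
#4 0x168→b22/s6 L1-HIT; vc=[21]
#5 0x39f→b57/s1 MISS; vc=[21]
#6 0x3da→b61/s5 L1-HIT; vc=[21]
#7 0x16a→b22/s6 L1-HIT; vc=[21]
#8 0x166→b22/s6 L1-HIT; vc=[21]
#9 0xa5→b10/s2 MISS; vc=[21,42]
#10 0x16d→b22/s6 L1-HIT; vc=[21,42]
#11 0x151→b21/s5 VC-HIT; vc=[61,42]
#12 0x1d2→b29/s5 MISS; vc=[61,42,21]
#13 0x25d→b37/s5 MISS; vc=[42,21,29]
#14 0xda→b13/s5 MISS; vc=[21,29,37]
#15 0x15a→b21/s5 VC-HIT; vc=[13,29,37]
#16 0xd9→b13/s5 VC-HIT; vc=[21,29,37]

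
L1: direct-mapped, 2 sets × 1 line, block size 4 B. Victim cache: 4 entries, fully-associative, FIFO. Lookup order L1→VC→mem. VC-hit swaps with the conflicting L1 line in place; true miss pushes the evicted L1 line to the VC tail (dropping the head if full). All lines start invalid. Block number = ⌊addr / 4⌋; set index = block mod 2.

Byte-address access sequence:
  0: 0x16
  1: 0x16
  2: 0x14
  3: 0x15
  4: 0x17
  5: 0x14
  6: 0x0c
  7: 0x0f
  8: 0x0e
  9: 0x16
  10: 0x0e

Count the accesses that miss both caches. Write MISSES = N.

MISSES = 2

0: 0x16 (blk 5, set 1) → MISS  vc=[]
1: 0x16 (blk 5, set 1) → L1-HIT  vc=[]
2: 0x14 (blk 5, set 1) → L1-HIT  vc=[]
3: 0x15 (blk 5, set 1) → L1-HIT  vc=[]
4: 0x17 (blk 5, set 1) → L1-HIT  vc=[]
5: 0x14 (blk 5, set 1) → L1-HIT  vc=[]
6: 0xc (blk 3, set 1) → MISS  vc=[5]
7: 0xf (blk 3, set 1) → L1-HIT  vc=[5]
8: 0xe (blk 3, set 1) → L1-HIT  vc=[5]
9: 0x16 (blk 5, set 1) → VC-HIT  vc=[3]
10: 0xe (blk 3, set 1) → VC-HIT  vc=[5]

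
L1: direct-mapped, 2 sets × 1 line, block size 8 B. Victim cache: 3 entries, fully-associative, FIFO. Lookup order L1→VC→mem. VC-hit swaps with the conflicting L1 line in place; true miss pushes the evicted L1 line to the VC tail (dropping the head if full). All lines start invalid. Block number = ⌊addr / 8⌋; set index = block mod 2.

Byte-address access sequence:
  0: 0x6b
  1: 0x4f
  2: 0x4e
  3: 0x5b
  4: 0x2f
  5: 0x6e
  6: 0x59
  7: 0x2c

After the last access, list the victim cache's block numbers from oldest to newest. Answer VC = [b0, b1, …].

VC = [11, 9, 13]

0: 0x6b (blk 13, set 1) → MISS  vc=[]
1: 0x4f (blk 9, set 1) → MISS  vc=[13]
2: 0x4e (blk 9, set 1) → L1-HIT  vc=[13]
3: 0x5b (blk 11, set 1) → MISS  vc=[13, 9]
4: 0x2f (blk 5, set 1) → MISS  vc=[13, 9, 11]
5: 0x6e (blk 13, set 1) → VC-HIT  vc=[5, 9, 11]
6: 0x59 (blk 11, set 1) → VC-HIT  vc=[5, 9, 13]
7: 0x2c (blk 5, set 1) → VC-HIT  vc=[11, 9, 13]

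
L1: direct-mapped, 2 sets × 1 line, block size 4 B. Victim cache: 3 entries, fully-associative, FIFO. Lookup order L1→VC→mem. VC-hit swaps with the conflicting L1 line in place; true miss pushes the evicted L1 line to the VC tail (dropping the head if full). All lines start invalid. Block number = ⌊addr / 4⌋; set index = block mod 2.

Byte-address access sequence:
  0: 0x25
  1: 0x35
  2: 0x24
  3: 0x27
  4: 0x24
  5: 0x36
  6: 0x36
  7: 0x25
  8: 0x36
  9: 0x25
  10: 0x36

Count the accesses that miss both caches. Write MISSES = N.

0: 0x25 (blk 9, set 1) → MISS  vc=[]
1: 0x35 (blk 13, set 1) → MISS  vc=[9]
2: 0x24 (blk 9, set 1) → VC-HIT  vc=[13]
3: 0x27 (blk 9, set 1) → L1-HIT  vc=[13]
4: 0x24 (blk 9, set 1) → L1-HIT  vc=[13]
5: 0x36 (blk 13, set 1) → VC-HIT  vc=[9]
6: 0x36 (blk 13, set 1) → L1-HIT  vc=[9]
7: 0x25 (blk 9, set 1) → VC-HIT  vc=[13]
8: 0x36 (blk 13, set 1) → VC-HIT  vc=[9]
9: 0x25 (blk 9, set 1) → VC-HIT  vc=[13]
10: 0x36 (blk 13, set 1) → VC-HIT  vc=[9]

MISSES = 2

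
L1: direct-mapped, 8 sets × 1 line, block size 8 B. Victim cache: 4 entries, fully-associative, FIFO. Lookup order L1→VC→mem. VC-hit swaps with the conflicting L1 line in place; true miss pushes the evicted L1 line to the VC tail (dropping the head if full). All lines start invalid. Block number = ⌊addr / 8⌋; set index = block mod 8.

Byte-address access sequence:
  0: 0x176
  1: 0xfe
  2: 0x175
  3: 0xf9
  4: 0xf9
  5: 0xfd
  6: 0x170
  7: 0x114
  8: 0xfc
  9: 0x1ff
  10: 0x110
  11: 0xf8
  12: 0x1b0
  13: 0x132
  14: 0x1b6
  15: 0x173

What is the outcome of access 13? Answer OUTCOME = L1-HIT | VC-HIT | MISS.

OUTCOME = MISS

0: 0x176 (blk 46, set 6) → MISS  vc=[]
1: 0xfe (blk 31, set 7) → MISS  vc=[]
2: 0x175 (blk 46, set 6) → L1-HIT  vc=[]
3: 0xf9 (blk 31, set 7) → L1-HIT  vc=[]
4: 0xf9 (blk 31, set 7) → L1-HIT  vc=[]
5: 0xfd (blk 31, set 7) → L1-HIT  vc=[]
6: 0x170 (blk 46, set 6) → L1-HIT  vc=[]
7: 0x114 (blk 34, set 2) → MISS  vc=[]
8: 0xfc (blk 31, set 7) → L1-HIT  vc=[]
9: 0x1ff (blk 63, set 7) → MISS  vc=[31]
10: 0x110 (blk 34, set 2) → L1-HIT  vc=[31]
11: 0xf8 (blk 31, set 7) → VC-HIT  vc=[63]
12: 0x1b0 (blk 54, set 6) → MISS  vc=[63, 46]
13: 0x132 (blk 38, set 6) → MISS  vc=[63, 46, 54]
14: 0x1b6 (blk 54, set 6) → VC-HIT  vc=[63, 46, 38]
15: 0x173 (blk 46, set 6) → VC-HIT  vc=[63, 54, 38]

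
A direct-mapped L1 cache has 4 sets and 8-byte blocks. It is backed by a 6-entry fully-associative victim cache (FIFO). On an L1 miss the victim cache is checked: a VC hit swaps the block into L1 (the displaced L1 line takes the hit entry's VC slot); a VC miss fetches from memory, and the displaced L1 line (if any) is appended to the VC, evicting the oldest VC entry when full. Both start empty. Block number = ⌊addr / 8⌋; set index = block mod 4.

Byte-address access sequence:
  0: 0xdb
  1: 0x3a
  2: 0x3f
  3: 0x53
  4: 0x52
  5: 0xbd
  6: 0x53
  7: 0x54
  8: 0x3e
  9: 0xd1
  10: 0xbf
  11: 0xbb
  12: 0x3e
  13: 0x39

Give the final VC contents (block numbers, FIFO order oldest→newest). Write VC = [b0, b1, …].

VC = [27, 23, 10]

0: 0xdb (blk 27, set 3) → MISS  vc=[]
1: 0x3a (blk 7, set 3) → MISS  vc=[27]
2: 0x3f (blk 7, set 3) → L1-HIT  vc=[27]
3: 0x53 (blk 10, set 2) → MISS  vc=[27]
4: 0x52 (blk 10, set 2) → L1-HIT  vc=[27]
5: 0xbd (blk 23, set 3) → MISS  vc=[27, 7]
6: 0x53 (blk 10, set 2) → L1-HIT  vc=[27, 7]
7: 0x54 (blk 10, set 2) → L1-HIT  vc=[27, 7]
8: 0x3e (blk 7, set 3) → VC-HIT  vc=[27, 23]
9: 0xd1 (blk 26, set 2) → MISS  vc=[27, 23, 10]
10: 0xbf (blk 23, set 3) → VC-HIT  vc=[27, 7, 10]
11: 0xbb (blk 23, set 3) → L1-HIT  vc=[27, 7, 10]
12: 0x3e (blk 7, set 3) → VC-HIT  vc=[27, 23, 10]
13: 0x39 (blk 7, set 3) → L1-HIT  vc=[27, 23, 10]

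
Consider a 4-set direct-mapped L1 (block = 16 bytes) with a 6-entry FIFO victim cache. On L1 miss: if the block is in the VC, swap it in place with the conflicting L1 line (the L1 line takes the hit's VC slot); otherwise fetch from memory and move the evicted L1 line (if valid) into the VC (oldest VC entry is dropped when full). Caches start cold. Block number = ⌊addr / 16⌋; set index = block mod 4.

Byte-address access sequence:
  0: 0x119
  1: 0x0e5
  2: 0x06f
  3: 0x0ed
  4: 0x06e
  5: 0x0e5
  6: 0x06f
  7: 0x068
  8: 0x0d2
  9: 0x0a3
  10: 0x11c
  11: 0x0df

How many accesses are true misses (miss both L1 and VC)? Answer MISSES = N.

  [0] addr=0x119 blk=17 s=1: MISS | VC []
  [1] addr=0xe5 blk=14 s=2: MISS | VC []
  [2] addr=0x6f blk=6 s=2: MISS | VC [14]
  [3] addr=0xed blk=14 s=2: VC-HIT | VC [6]
  [4] addr=0x6e blk=6 s=2: VC-HIT | VC [14]
  [5] addr=0xe5 blk=14 s=2: VC-HIT | VC [6]
  [6] addr=0x6f blk=6 s=2: VC-HIT | VC [14]
  [7] addr=0x68 blk=6 s=2: L1-HIT | VC [14]
  [8] addr=0xd2 blk=13 s=1: MISS | VC [14, 17]
  [9] addr=0xa3 blk=10 s=2: MISS | VC [14, 17, 6]
  [10] addr=0x11c blk=17 s=1: VC-HIT | VC [14, 13, 6]
  [11] addr=0xdf blk=13 s=1: VC-HIT | VC [14, 17, 6]

MISSES = 5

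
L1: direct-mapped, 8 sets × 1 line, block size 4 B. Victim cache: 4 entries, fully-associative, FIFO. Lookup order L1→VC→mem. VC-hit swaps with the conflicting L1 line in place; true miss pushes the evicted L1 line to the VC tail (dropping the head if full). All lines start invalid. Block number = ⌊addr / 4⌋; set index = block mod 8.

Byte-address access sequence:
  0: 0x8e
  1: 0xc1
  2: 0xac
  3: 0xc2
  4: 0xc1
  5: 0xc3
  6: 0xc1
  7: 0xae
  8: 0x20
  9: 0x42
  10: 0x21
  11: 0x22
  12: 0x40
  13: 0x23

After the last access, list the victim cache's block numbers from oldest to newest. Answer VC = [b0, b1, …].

  [0] addr=0x8e blk=35 s=3: MISS | VC []
  [1] addr=0xc1 blk=48 s=0: MISS | VC []
  [2] addr=0xac blk=43 s=3: MISS | VC [35]
  [3] addr=0xc2 blk=48 s=0: L1-HIT | VC [35]
  [4] addr=0xc1 blk=48 s=0: L1-HIT | VC [35]
  [5] addr=0xc3 blk=48 s=0: L1-HIT | VC [35]
  [6] addr=0xc1 blk=48 s=0: L1-HIT | VC [35]
  [7] addr=0xae blk=43 s=3: L1-HIT | VC [35]
  [8] addr=0x20 blk=8 s=0: MISS | VC [35, 48]
  [9] addr=0x42 blk=16 s=0: MISS | VC [35, 48, 8]
  [10] addr=0x21 blk=8 s=0: VC-HIT | VC [35, 48, 16]
  [11] addr=0x22 blk=8 s=0: L1-HIT | VC [35, 48, 16]
  [12] addr=0x40 blk=16 s=0: VC-HIT | VC [35, 48, 8]
  [13] addr=0x23 blk=8 s=0: VC-HIT | VC [35, 48, 16]

VC = [35, 48, 16]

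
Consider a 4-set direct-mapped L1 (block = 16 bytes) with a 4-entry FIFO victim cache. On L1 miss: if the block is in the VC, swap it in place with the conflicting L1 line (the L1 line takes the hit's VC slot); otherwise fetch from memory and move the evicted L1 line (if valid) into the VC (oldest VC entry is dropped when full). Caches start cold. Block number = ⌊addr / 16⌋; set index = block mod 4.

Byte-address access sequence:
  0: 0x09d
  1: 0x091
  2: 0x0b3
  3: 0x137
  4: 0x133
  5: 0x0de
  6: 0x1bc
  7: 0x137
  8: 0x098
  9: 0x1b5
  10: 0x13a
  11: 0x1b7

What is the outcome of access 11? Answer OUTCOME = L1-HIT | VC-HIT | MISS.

0: 0x9d (blk 9, set 1) → MISS  vc=[]
1: 0x91 (blk 9, set 1) → L1-HIT  vc=[]
2: 0xb3 (blk 11, set 3) → MISS  vc=[]
3: 0x137 (blk 19, set 3) → MISS  vc=[11]
4: 0x133 (blk 19, set 3) → L1-HIT  vc=[11]
5: 0xde (blk 13, set 1) → MISS  vc=[11, 9]
6: 0x1bc (blk 27, set 3) → MISS  vc=[11, 9, 19]
7: 0x137 (blk 19, set 3) → VC-HIT  vc=[11, 9, 27]
8: 0x98 (blk 9, set 1) → VC-HIT  vc=[11, 13, 27]
9: 0x1b5 (blk 27, set 3) → VC-HIT  vc=[11, 13, 19]
10: 0x13a (blk 19, set 3) → VC-HIT  vc=[11, 13, 27]
11: 0x1b7 (blk 27, set 3) → VC-HIT  vc=[11, 13, 19]

OUTCOME = VC-HIT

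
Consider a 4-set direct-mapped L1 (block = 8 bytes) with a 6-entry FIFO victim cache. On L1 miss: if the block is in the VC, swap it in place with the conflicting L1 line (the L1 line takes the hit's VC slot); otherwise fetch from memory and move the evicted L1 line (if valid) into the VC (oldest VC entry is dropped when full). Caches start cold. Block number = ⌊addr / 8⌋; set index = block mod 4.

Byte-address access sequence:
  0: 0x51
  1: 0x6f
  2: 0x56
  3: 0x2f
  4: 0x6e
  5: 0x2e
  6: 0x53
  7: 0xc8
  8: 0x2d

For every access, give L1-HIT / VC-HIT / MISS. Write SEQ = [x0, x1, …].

  [0] addr=0x51 blk=10 s=2: MISS | VC []
  [1] addr=0x6f blk=13 s=1: MISS | VC []
  [2] addr=0x56 blk=10 s=2: L1-HIT | VC []
  [3] addr=0x2f blk=5 s=1: MISS | VC [13]
  [4] addr=0x6e blk=13 s=1: VC-HIT | VC [5]
  [5] addr=0x2e blk=5 s=1: VC-HIT | VC [13]
  [6] addr=0x53 blk=10 s=2: L1-HIT | VC [13]
  [7] addr=0xc8 blk=25 s=1: MISS | VC [13, 5]
  [8] addr=0x2d blk=5 s=1: VC-HIT | VC [13, 25]

SEQ = [MISS, MISS, L1-HIT, MISS, VC-HIT, VC-HIT, L1-HIT, MISS, VC-HIT]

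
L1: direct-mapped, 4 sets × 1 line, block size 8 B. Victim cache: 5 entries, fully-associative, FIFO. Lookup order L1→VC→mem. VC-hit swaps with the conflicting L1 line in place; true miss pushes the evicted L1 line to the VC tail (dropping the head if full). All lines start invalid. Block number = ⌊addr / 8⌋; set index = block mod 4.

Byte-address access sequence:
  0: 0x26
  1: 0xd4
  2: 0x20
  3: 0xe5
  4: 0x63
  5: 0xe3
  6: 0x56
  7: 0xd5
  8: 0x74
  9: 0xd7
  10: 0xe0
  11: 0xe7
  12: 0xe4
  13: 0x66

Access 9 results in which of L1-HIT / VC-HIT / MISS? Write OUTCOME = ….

OUTCOME = VC-HIT

#0 0x26→b4/s0 MISS; vc=[]
#1 0xd4→b26/s2 MISS; vc=[]
#2 0x20→b4/s0 L1-HIT; vc=[]
#3 0xe5→b28/s0 MISS; vc=[4]
#4 0x63→b12/s0 MISS; vc=[4,28]
#5 0xe3→b28/s0 VC-HIT; vc=[4,12]
#6 0x56→b10/s2 MISS; vc=[4,12,26]
#7 0xd5→b26/s2 VC-HIT; vc=[4,12,10]
#8 0x74→b14/s2 MISS; vc=[4,12,10,26]
#9 0xd7→b26/s2 VC-HIT; vc=[4,12,10,14]
#10 0xe0→b28/s0 L1-HIT; vc=[4,12,10,14]
#11 0xe7→b28/s0 L1-HIT; vc=[4,12,10,14]
#12 0xe4→b28/s0 L1-HIT; vc=[4,12,10,14]
#13 0x66→b12/s0 VC-HIT; vc=[4,28,10,14]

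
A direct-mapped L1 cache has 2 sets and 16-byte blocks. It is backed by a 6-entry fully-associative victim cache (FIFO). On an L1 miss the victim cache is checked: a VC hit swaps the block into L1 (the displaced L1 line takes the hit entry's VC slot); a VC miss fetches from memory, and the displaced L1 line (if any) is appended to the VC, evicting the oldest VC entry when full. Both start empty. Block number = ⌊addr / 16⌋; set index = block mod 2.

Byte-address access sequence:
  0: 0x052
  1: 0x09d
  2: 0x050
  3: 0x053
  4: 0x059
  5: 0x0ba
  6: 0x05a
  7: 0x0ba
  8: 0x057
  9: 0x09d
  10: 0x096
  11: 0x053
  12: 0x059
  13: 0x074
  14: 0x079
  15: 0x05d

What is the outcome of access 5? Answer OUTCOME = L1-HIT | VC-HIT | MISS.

OUTCOME = MISS

  [0] addr=0x52 blk=5 s=1: MISS | VC []
  [1] addr=0x9d blk=9 s=1: MISS | VC [5]
  [2] addr=0x50 blk=5 s=1: VC-HIT | VC [9]
  [3] addr=0x53 blk=5 s=1: L1-HIT | VC [9]
  [4] addr=0x59 blk=5 s=1: L1-HIT | VC [9]
  [5] addr=0xba blk=11 s=1: MISS | VC [9, 5]
  [6] addr=0x5a blk=5 s=1: VC-HIT | VC [9, 11]
  [7] addr=0xba blk=11 s=1: VC-HIT | VC [9, 5]
  [8] addr=0x57 blk=5 s=1: VC-HIT | VC [9, 11]
  [9] addr=0x9d blk=9 s=1: VC-HIT | VC [5, 11]
  [10] addr=0x96 blk=9 s=1: L1-HIT | VC [5, 11]
  [11] addr=0x53 blk=5 s=1: VC-HIT | VC [9, 11]
  [12] addr=0x59 blk=5 s=1: L1-HIT | VC [9, 11]
  [13] addr=0x74 blk=7 s=1: MISS | VC [9, 11, 5]
  [14] addr=0x79 blk=7 s=1: L1-HIT | VC [9, 11, 5]
  [15] addr=0x5d blk=5 s=1: VC-HIT | VC [9, 11, 7]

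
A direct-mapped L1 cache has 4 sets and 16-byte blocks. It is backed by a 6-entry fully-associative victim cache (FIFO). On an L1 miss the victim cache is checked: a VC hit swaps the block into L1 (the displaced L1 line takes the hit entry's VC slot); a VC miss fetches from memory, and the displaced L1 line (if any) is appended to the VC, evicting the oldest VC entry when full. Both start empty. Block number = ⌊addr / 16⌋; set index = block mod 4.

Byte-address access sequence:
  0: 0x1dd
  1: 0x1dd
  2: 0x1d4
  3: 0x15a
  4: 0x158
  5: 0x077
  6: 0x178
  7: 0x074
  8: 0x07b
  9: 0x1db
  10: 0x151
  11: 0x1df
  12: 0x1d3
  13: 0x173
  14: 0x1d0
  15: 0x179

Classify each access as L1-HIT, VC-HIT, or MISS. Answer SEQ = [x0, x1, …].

SEQ = [MISS, L1-HIT, L1-HIT, MISS, L1-HIT, MISS, MISS, VC-HIT, L1-HIT, VC-HIT, VC-HIT, VC-HIT, L1-HIT, VC-HIT, L1-HIT, L1-HIT]

  [0] addr=0x1dd blk=29 s=1: MISS | VC []
  [1] addr=0x1dd blk=29 s=1: L1-HIT | VC []
  [2] addr=0x1d4 blk=29 s=1: L1-HIT | VC []
  [3] addr=0x15a blk=21 s=1: MISS | VC [29]
  [4] addr=0x158 blk=21 s=1: L1-HIT | VC [29]
  [5] addr=0x77 blk=7 s=3: MISS | VC [29]
  [6] addr=0x178 blk=23 s=3: MISS | VC [29, 7]
  [7] addr=0x74 blk=7 s=3: VC-HIT | VC [29, 23]
  [8] addr=0x7b blk=7 s=3: L1-HIT | VC [29, 23]
  [9] addr=0x1db blk=29 s=1: VC-HIT | VC [21, 23]
  [10] addr=0x151 blk=21 s=1: VC-HIT | VC [29, 23]
  [11] addr=0x1df blk=29 s=1: VC-HIT | VC [21, 23]
  [12] addr=0x1d3 blk=29 s=1: L1-HIT | VC [21, 23]
  [13] addr=0x173 blk=23 s=3: VC-HIT | VC [21, 7]
  [14] addr=0x1d0 blk=29 s=1: L1-HIT | VC [21, 7]
  [15] addr=0x179 blk=23 s=3: L1-HIT | VC [21, 7]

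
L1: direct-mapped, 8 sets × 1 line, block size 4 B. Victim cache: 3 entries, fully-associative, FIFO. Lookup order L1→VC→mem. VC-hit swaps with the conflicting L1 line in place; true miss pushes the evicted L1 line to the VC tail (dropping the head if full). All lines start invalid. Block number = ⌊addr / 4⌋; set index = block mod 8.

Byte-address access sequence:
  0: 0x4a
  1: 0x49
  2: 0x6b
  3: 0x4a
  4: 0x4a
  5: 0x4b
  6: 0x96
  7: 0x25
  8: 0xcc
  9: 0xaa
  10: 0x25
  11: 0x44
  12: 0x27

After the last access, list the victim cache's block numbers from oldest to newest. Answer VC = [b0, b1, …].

  [0] addr=0x4a blk=18 s=2: MISS | VC []
  [1] addr=0x49 blk=18 s=2: L1-HIT | VC []
  [2] addr=0x6b blk=26 s=2: MISS | VC [18]
  [3] addr=0x4a blk=18 s=2: VC-HIT | VC [26]
  [4] addr=0x4a blk=18 s=2: L1-HIT | VC [26]
  [5] addr=0x4b blk=18 s=2: L1-HIT | VC [26]
  [6] addr=0x96 blk=37 s=5: MISS | VC [26]
  [7] addr=0x25 blk=9 s=1: MISS | VC [26]
  [8] addr=0xcc blk=51 s=3: MISS | VC [26]
  [9] addr=0xaa blk=42 s=2: MISS | VC [26, 18]
  [10] addr=0x25 blk=9 s=1: L1-HIT | VC [26, 18]
  [11] addr=0x44 blk=17 s=1: MISS | VC [26, 18, 9]
  [12] addr=0x27 blk=9 s=1: VC-HIT | VC [26, 18, 17]

VC = [26, 18, 17]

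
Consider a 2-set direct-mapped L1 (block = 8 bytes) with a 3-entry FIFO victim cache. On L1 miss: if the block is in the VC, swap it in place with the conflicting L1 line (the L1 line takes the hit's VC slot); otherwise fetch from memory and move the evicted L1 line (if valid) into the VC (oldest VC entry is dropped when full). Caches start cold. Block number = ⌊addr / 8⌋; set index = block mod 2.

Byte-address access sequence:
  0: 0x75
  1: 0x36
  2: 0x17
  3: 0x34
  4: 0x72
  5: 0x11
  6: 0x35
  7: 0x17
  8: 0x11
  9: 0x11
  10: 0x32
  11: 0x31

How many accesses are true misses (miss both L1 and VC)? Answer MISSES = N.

#0 0x75→b14/s0 MISS; vc=[]
#1 0x36→b6/s0 MISS; vc=[14]
#2 0x17→b2/s0 MISS; vc=[14,6]
#3 0x34→b6/s0 VC-HIT; vc=[14,2]
#4 0x72→b14/s0 VC-HIT; vc=[6,2]
#5 0x11→b2/s0 VC-HIT; vc=[6,14]
#6 0x35→b6/s0 VC-HIT; vc=[2,14]
#7 0x17→b2/s0 VC-HIT; vc=[6,14]
#8 0x11→b2/s0 L1-HIT; vc=[6,14]
#9 0x11→b2/s0 L1-HIT; vc=[6,14]
#10 0x32→b6/s0 VC-HIT; vc=[2,14]
#11 0x31→b6/s0 L1-HIT; vc=[2,14]

MISSES = 3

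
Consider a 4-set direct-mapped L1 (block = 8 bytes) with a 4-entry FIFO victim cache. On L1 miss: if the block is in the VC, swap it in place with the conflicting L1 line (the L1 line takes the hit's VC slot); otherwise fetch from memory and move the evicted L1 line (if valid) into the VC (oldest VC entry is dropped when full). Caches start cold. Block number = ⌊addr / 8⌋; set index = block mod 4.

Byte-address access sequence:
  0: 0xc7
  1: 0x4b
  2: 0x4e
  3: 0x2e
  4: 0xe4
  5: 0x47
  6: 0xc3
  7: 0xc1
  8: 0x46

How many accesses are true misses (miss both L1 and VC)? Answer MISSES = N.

MISSES = 5

#0 0xc7→b24/s0 MISS; vc=[]
#1 0x4b→b9/s1 MISS; vc=[]
#2 0x4e→b9/s1 L1-HIT; vc=[]
#3 0x2e→b5/s1 MISS; vc=[9]
#4 0xe4→b28/s0 MISS; vc=[9,24]
#5 0x47→b8/s0 MISS; vc=[9,24,28]
#6 0xc3→b24/s0 VC-HIT; vc=[9,8,28]
#7 0xc1→b24/s0 L1-HIT; vc=[9,8,28]
#8 0x46→b8/s0 VC-HIT; vc=[9,24,28]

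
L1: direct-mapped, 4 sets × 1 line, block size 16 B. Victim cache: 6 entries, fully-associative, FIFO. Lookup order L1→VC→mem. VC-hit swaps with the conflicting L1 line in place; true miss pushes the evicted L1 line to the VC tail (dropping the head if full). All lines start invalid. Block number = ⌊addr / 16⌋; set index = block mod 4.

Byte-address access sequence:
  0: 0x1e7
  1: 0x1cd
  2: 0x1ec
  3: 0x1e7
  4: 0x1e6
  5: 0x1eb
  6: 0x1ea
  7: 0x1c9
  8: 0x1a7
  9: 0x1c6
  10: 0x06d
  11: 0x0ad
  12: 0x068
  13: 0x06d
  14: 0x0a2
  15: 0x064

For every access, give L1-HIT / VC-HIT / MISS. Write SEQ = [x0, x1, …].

SEQ = [MISS, MISS, L1-HIT, L1-HIT, L1-HIT, L1-HIT, L1-HIT, L1-HIT, MISS, L1-HIT, MISS, MISS, VC-HIT, L1-HIT, VC-HIT, VC-HIT]

  [0] addr=0x1e7 blk=30 s=2: MISS | VC []
  [1] addr=0x1cd blk=28 s=0: MISS | VC []
  [2] addr=0x1ec blk=30 s=2: L1-HIT | VC []
  [3] addr=0x1e7 blk=30 s=2: L1-HIT | VC []
  [4] addr=0x1e6 blk=30 s=2: L1-HIT | VC []
  [5] addr=0x1eb blk=30 s=2: L1-HIT | VC []
  [6] addr=0x1ea blk=30 s=2: L1-HIT | VC []
  [7] addr=0x1c9 blk=28 s=0: L1-HIT | VC []
  [8] addr=0x1a7 blk=26 s=2: MISS | VC [30]
  [9] addr=0x1c6 blk=28 s=0: L1-HIT | VC [30]
  [10] addr=0x6d blk=6 s=2: MISS | VC [30, 26]
  [11] addr=0xad blk=10 s=2: MISS | VC [30, 26, 6]
  [12] addr=0x68 blk=6 s=2: VC-HIT | VC [30, 26, 10]
  [13] addr=0x6d blk=6 s=2: L1-HIT | VC [30, 26, 10]
  [14] addr=0xa2 blk=10 s=2: VC-HIT | VC [30, 26, 6]
  [15] addr=0x64 blk=6 s=2: VC-HIT | VC [30, 26, 10]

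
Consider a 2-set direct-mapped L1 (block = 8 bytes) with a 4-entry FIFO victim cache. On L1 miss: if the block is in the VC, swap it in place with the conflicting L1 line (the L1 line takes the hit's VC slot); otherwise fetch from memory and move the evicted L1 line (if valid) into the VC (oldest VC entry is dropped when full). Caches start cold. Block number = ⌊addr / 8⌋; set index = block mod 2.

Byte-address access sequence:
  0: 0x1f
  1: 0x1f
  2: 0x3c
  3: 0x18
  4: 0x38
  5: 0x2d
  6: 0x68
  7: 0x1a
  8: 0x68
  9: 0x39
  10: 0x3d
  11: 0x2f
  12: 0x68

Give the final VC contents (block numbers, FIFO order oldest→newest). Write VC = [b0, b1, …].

0: 0x1f (blk 3, set 1) → MISS  vc=[]
1: 0x1f (blk 3, set 1) → L1-HIT  vc=[]
2: 0x3c (blk 7, set 1) → MISS  vc=[3]
3: 0x18 (blk 3, set 1) → VC-HIT  vc=[7]
4: 0x38 (blk 7, set 1) → VC-HIT  vc=[3]
5: 0x2d (blk 5, set 1) → MISS  vc=[3, 7]
6: 0x68 (blk 13, set 1) → MISS  vc=[3, 7, 5]
7: 0x1a (blk 3, set 1) → VC-HIT  vc=[13, 7, 5]
8: 0x68 (blk 13, set 1) → VC-HIT  vc=[3, 7, 5]
9: 0x39 (blk 7, set 1) → VC-HIT  vc=[3, 13, 5]
10: 0x3d (blk 7, set 1) → L1-HIT  vc=[3, 13, 5]
11: 0x2f (blk 5, set 1) → VC-HIT  vc=[3, 13, 7]
12: 0x68 (blk 13, set 1) → VC-HIT  vc=[3, 5, 7]

VC = [3, 5, 7]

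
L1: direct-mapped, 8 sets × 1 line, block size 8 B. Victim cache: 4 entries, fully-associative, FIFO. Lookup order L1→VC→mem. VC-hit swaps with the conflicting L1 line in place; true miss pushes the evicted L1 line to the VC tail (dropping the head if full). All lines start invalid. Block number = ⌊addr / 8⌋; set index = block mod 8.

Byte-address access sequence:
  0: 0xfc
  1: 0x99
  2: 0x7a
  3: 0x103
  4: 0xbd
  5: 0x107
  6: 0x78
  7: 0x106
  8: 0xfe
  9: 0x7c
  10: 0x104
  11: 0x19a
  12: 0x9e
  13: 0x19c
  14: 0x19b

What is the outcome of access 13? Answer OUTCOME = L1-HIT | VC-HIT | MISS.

0: 0xfc (blk 31, set 7) → MISS  vc=[]
1: 0x99 (blk 19, set 3) → MISS  vc=[]
2: 0x7a (blk 15, set 7) → MISS  vc=[31]
3: 0x103 (blk 32, set 0) → MISS  vc=[31]
4: 0xbd (blk 23, set 7) → MISS  vc=[31, 15]
5: 0x107 (blk 32, set 0) → L1-HIT  vc=[31, 15]
6: 0x78 (blk 15, set 7) → VC-HIT  vc=[31, 23]
7: 0x106 (blk 32, set 0) → L1-HIT  vc=[31, 23]
8: 0xfe (blk 31, set 7) → VC-HIT  vc=[15, 23]
9: 0x7c (blk 15, set 7) → VC-HIT  vc=[31, 23]
10: 0x104 (blk 32, set 0) → L1-HIT  vc=[31, 23]
11: 0x19a (blk 51, set 3) → MISS  vc=[31, 23, 19]
12: 0x9e (blk 19, set 3) → VC-HIT  vc=[31, 23, 51]
13: 0x19c (blk 51, set 3) → VC-HIT  vc=[31, 23, 19]
14: 0x19b (blk 51, set 3) → L1-HIT  vc=[31, 23, 19]

OUTCOME = VC-HIT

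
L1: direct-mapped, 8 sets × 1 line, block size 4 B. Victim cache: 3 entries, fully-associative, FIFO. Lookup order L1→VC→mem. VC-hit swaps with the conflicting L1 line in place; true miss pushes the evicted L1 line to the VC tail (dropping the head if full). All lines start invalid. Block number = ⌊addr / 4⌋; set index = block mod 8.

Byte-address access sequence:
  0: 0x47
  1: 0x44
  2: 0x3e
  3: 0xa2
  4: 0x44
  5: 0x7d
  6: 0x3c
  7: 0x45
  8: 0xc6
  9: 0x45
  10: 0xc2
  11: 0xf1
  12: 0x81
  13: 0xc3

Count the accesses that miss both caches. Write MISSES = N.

#0 0x47→b17/s1 MISS; vc=[]
#1 0x44→b17/s1 L1-HIT; vc=[]
#2 0x3e→b15/s7 MISS; vc=[]
#3 0xa2→b40/s0 MISS; vc=[]
#4 0x44→b17/s1 L1-HIT; vc=[]
#5 0x7d→b31/s7 MISS; vc=[15]
#6 0x3c→b15/s7 VC-HIT; vc=[31]
#7 0x45→b17/s1 L1-HIT; vc=[31]
#8 0xc6→b49/s1 MISS; vc=[31,17]
#9 0x45→b17/s1 VC-HIT; vc=[31,49]
#10 0xc2→b48/s0 MISS; vc=[31,49,40]
#11 0xf1→b60/s4 MISS; vc=[31,49,40]
#12 0x81→b32/s0 MISS; vc=[49,40,48]
#13 0xc3→b48/s0 VC-HIT; vc=[49,40,32]

MISSES = 8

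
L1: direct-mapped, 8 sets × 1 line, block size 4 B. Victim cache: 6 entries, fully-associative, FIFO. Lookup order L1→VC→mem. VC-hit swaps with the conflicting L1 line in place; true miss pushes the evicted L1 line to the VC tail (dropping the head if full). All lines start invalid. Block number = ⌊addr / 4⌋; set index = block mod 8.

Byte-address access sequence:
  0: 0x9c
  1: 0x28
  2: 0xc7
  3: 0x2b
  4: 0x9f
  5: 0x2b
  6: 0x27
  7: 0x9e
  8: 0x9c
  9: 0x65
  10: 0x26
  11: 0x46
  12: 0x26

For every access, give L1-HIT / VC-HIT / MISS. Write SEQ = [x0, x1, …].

SEQ = [MISS, MISS, MISS, L1-HIT, L1-HIT, L1-HIT, MISS, L1-HIT, L1-HIT, MISS, VC-HIT, MISS, VC-HIT]

  [0] addr=0x9c blk=39 s=7: MISS | VC []
  [1] addr=0x28 blk=10 s=2: MISS | VC []
  [2] addr=0xc7 blk=49 s=1: MISS | VC []
  [3] addr=0x2b blk=10 s=2: L1-HIT | VC []
  [4] addr=0x9f blk=39 s=7: L1-HIT | VC []
  [5] addr=0x2b blk=10 s=2: L1-HIT | VC []
  [6] addr=0x27 blk=9 s=1: MISS | VC [49]
  [7] addr=0x9e blk=39 s=7: L1-HIT | VC [49]
  [8] addr=0x9c blk=39 s=7: L1-HIT | VC [49]
  [9] addr=0x65 blk=25 s=1: MISS | VC [49, 9]
  [10] addr=0x26 blk=9 s=1: VC-HIT | VC [49, 25]
  [11] addr=0x46 blk=17 s=1: MISS | VC [49, 25, 9]
  [12] addr=0x26 blk=9 s=1: VC-HIT | VC [49, 25, 17]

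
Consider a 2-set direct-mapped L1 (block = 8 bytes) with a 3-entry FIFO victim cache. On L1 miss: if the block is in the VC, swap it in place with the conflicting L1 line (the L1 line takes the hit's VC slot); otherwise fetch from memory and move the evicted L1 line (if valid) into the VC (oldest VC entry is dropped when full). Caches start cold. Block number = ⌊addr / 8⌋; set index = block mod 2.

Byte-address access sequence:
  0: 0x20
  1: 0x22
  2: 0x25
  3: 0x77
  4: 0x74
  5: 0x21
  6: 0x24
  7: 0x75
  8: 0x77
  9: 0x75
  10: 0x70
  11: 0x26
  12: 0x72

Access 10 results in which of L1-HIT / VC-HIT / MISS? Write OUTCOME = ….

OUTCOME = L1-HIT

0: 0x20 (blk 4, set 0) → MISS  vc=[]
1: 0x22 (blk 4, set 0) → L1-HIT  vc=[]
2: 0x25 (blk 4, set 0) → L1-HIT  vc=[]
3: 0x77 (blk 14, set 0) → MISS  vc=[4]
4: 0x74 (blk 14, set 0) → L1-HIT  vc=[4]
5: 0x21 (blk 4, set 0) → VC-HIT  vc=[14]
6: 0x24 (blk 4, set 0) → L1-HIT  vc=[14]
7: 0x75 (blk 14, set 0) → VC-HIT  vc=[4]
8: 0x77 (blk 14, set 0) → L1-HIT  vc=[4]
9: 0x75 (blk 14, set 0) → L1-HIT  vc=[4]
10: 0x70 (blk 14, set 0) → L1-HIT  vc=[4]
11: 0x26 (blk 4, set 0) → VC-HIT  vc=[14]
12: 0x72 (blk 14, set 0) → VC-HIT  vc=[4]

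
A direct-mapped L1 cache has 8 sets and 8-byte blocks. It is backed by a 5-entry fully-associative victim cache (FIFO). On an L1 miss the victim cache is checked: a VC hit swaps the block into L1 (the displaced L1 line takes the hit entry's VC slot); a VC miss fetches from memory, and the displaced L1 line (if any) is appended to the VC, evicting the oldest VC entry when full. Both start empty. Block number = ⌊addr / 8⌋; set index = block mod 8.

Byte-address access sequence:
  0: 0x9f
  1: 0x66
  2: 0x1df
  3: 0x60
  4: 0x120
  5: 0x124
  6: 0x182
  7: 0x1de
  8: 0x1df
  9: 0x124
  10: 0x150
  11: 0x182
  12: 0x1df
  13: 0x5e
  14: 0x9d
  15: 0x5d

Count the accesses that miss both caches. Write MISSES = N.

#0 0x9f→b19/s3 MISS; vc=[]
#1 0x66→b12/s4 MISS; vc=[]
#2 0x1df→b59/s3 MISS; vc=[19]
#3 0x60→b12/s4 L1-HIT; vc=[19]
#4 0x120→b36/s4 MISS; vc=[19,12]
#5 0x124→b36/s4 L1-HIT; vc=[19,12]
#6 0x182→b48/s0 MISS; vc=[19,12]
#7 0x1de→b59/s3 L1-HIT; vc=[19,12]
#8 0x1df→b59/s3 L1-HIT; vc=[19,12]
#9 0x124→b36/s4 L1-HIT; vc=[19,12]
#10 0x150→b42/s2 MISS; vc=[19,12]
#11 0x182→b48/s0 L1-HIT; vc=[19,12]
#12 0x1df→b59/s3 L1-HIT; vc=[19,12]
#13 0x5e→b11/s3 MISS; vc=[19,12,59]
#14 0x9d→b19/s3 VC-HIT; vc=[11,12,59]
#15 0x5d→b11/s3 VC-HIT; vc=[19,12,59]

MISSES = 7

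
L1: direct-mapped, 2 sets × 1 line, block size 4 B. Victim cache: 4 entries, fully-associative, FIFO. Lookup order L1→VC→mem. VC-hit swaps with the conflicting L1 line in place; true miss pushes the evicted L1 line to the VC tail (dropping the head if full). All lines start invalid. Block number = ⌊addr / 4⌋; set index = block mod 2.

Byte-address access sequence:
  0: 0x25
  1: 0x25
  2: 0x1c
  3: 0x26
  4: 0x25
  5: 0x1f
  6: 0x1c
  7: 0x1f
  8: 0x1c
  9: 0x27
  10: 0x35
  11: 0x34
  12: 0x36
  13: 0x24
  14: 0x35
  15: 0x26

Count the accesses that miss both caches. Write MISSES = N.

#0 0x25→b9/s1 MISS; vc=[]
#1 0x25→b9/s1 L1-HIT; vc=[]
#2 0x1c→b7/s1 MISS; vc=[9]
#3 0x26→b9/s1 VC-HIT; vc=[7]
#4 0x25→b9/s1 L1-HIT; vc=[7]
#5 0x1f→b7/s1 VC-HIT; vc=[9]
#6 0x1c→b7/s1 L1-HIT; vc=[9]
#7 0x1f→b7/s1 L1-HIT; vc=[9]
#8 0x1c→b7/s1 L1-HIT; vc=[9]
#9 0x27→b9/s1 VC-HIT; vc=[7]
#10 0x35→b13/s1 MISS; vc=[7,9]
#11 0x34→b13/s1 L1-HIT; vc=[7,9]
#12 0x36→b13/s1 L1-HIT; vc=[7,9]
#13 0x24→b9/s1 VC-HIT; vc=[7,13]
#14 0x35→b13/s1 VC-HIT; vc=[7,9]
#15 0x26→b9/s1 VC-HIT; vc=[7,13]

MISSES = 3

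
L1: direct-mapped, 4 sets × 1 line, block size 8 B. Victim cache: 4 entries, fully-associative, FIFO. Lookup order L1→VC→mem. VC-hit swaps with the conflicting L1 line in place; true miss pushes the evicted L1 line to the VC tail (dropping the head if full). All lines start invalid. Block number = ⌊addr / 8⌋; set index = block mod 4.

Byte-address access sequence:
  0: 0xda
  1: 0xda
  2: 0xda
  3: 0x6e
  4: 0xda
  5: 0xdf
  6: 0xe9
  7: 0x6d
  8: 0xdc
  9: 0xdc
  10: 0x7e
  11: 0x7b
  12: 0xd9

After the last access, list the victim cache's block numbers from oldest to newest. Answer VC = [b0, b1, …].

VC = [29, 15]

  [0] addr=0xda blk=27 s=3: MISS | VC []
  [1] addr=0xda blk=27 s=3: L1-HIT | VC []
  [2] addr=0xda blk=27 s=3: L1-HIT | VC []
  [3] addr=0x6e blk=13 s=1: MISS | VC []
  [4] addr=0xda blk=27 s=3: L1-HIT | VC []
  [5] addr=0xdf blk=27 s=3: L1-HIT | VC []
  [6] addr=0xe9 blk=29 s=1: MISS | VC [13]
  [7] addr=0x6d blk=13 s=1: VC-HIT | VC [29]
  [8] addr=0xdc blk=27 s=3: L1-HIT | VC [29]
  [9] addr=0xdc blk=27 s=3: L1-HIT | VC [29]
  [10] addr=0x7e blk=15 s=3: MISS | VC [29, 27]
  [11] addr=0x7b blk=15 s=3: L1-HIT | VC [29, 27]
  [12] addr=0xd9 blk=27 s=3: VC-HIT | VC [29, 15]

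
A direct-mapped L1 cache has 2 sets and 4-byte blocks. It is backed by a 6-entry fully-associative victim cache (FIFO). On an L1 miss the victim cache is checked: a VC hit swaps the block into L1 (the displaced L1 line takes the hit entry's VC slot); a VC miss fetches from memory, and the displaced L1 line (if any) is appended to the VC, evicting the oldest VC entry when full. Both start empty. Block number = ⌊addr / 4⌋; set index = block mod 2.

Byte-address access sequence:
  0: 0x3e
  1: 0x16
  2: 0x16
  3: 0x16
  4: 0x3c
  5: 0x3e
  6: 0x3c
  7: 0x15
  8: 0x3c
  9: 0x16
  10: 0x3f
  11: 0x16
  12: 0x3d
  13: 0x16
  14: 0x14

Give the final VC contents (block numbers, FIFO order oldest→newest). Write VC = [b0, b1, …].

#0 0x3e→b15/s1 MISS; vc=[]
#1 0x16→b5/s1 MISS; vc=[15]
#2 0x16→b5/s1 L1-HIT; vc=[15]
#3 0x16→b5/s1 L1-HIT; vc=[15]
#4 0x3c→b15/s1 VC-HIT; vc=[5]
#5 0x3e→b15/s1 L1-HIT; vc=[5]
#6 0x3c→b15/s1 L1-HIT; vc=[5]
#7 0x15→b5/s1 VC-HIT; vc=[15]
#8 0x3c→b15/s1 VC-HIT; vc=[5]
#9 0x16→b5/s1 VC-HIT; vc=[15]
#10 0x3f→b15/s1 VC-HIT; vc=[5]
#11 0x16→b5/s1 VC-HIT; vc=[15]
#12 0x3d→b15/s1 VC-HIT; vc=[5]
#13 0x16→b5/s1 VC-HIT; vc=[15]
#14 0x14→b5/s1 L1-HIT; vc=[15]

VC = [15]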